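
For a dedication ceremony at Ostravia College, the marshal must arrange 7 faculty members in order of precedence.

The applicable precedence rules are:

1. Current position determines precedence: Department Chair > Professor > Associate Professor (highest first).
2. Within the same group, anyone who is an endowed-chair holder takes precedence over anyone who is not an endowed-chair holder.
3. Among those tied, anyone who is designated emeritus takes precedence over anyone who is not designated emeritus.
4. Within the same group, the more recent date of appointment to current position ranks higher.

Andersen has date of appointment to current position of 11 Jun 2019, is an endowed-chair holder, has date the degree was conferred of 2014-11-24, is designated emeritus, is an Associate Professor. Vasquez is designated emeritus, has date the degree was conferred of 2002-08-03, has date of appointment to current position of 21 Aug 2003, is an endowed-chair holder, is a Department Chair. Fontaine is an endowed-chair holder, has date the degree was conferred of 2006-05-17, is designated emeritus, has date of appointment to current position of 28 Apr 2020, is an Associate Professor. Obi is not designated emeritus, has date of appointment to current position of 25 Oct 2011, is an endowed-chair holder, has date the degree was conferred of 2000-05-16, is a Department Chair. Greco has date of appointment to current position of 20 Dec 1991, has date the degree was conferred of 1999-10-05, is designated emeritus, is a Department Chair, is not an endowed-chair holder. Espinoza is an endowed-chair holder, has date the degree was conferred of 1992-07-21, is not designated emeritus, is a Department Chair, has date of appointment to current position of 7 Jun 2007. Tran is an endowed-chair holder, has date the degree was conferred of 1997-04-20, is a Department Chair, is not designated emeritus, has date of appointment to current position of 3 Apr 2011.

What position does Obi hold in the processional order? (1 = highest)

2

By current position: Vasquez, Obi, Tran, Espinoza and Greco (Department Chair); then Fontaine and Andersen (Associate Professor).
Among Vasquez, Obi, Tran, Espinoza and Greco, an endowed-chair holder before not an endowed-chair holder: Vasquez, Obi, Tran and Espinoza (an endowed-chair holder) before Greco (not an endowed-chair holder).
Among Vasquez, Obi, Tran and Espinoza, designated emeritus before not designated emeritus: Vasquez (designated emeritus) before Obi, Tran and Espinoza (not designated emeritus).
Among Obi, Tran and Espinoza, by date of appointment to current position (later first): Obi (25 Oct 2011) before Tran (3 Apr 2011) before Espinoza (7 Jun 2007).
Fontaine and Andersen are each an endowed-chair holder, so the next rule applies.
Fontaine and Andersen are each designated emeritus, so the next rule applies.
Among Fontaine and Andersen, by date of appointment to current position (later first): Fontaine (28 Apr 2020) before Andersen (11 Jun 2019).
Order: Vasquez, Obi, Tran, Espinoza, Greco, Fontaine, Andersen. So position 2.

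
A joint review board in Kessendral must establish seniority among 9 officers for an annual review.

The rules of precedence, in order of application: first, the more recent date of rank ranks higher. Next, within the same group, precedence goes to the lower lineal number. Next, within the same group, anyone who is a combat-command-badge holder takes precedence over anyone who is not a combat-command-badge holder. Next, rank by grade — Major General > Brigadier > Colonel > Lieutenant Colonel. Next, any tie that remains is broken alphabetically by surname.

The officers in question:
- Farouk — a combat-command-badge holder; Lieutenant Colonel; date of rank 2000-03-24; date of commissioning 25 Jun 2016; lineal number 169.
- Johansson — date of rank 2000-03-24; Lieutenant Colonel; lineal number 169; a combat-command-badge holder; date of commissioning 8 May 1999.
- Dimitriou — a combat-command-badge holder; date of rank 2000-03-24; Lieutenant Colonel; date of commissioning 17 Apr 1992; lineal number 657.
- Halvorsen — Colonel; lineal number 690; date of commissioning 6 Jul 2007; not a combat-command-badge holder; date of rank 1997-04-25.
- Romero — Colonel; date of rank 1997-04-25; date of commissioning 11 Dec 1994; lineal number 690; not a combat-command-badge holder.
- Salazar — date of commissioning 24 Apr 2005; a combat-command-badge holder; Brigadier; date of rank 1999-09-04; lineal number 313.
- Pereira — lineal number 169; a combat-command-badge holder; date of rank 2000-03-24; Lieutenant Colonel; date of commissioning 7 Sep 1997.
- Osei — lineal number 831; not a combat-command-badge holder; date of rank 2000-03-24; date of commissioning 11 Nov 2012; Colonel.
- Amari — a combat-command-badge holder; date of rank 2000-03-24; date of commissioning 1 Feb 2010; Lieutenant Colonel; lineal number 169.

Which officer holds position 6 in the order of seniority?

Osei

By date of rank (later first): Amari, Farouk, Johansson, Pereira, Dimitriou and Osei (each 2000-03-24); then Salazar (1999-09-04); then Halvorsen and Romero (both 1997-04-25).
Among Amari, Farouk, Johansson, Pereira, Dimitriou and Osei, by lineal number (lower first): Amari, Farouk, Johansson and Pereira (169) before Dimitriou (657) before Osei (831).
Amari, Farouk, Johansson and Pereira are each a combat-command-badge holder, so the next rule applies.
Amari, Farouk, Johansson and Pereira are each Lieutenant Colonel, so the next rule applies.
Among Amari, Farouk, Johansson and Pereira, alphabetically by surname: Amari before Farouk before Johansson before Pereira.
Halvorsen and Romero both have lineal number 690, so the next rule applies.
Halvorsen and Romero are each not a combat-command-badge holder, so the next rule applies.
Halvorsen and Romero are each Colonel, so the next rule applies.
Among Halvorsen and Romero, alphabetically by surname: Halvorsen before Romero.
Order: Amari, Farouk, Johansson, Pereira, Dimitriou, Osei, Salazar, Halvorsen, Romero.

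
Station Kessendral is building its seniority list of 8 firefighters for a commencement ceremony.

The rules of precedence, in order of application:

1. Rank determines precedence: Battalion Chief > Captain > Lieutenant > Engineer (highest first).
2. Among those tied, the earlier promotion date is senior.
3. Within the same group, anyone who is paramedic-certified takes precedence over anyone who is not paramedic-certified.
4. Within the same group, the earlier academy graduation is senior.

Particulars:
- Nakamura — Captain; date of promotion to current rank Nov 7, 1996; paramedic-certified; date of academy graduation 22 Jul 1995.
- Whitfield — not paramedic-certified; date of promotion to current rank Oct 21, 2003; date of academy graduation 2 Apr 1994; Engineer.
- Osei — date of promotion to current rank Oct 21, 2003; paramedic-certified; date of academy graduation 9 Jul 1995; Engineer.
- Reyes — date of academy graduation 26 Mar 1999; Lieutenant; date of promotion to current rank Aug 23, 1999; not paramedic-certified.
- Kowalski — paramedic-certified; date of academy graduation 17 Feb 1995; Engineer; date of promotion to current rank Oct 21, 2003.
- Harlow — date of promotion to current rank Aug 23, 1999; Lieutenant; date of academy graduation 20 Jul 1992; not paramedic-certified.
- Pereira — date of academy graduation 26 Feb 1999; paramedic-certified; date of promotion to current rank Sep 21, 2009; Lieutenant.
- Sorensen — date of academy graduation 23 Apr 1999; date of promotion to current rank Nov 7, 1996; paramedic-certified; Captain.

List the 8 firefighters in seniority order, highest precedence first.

Nakamura, Sorensen, Harlow, Reyes, Pereira, Kowalski, Osei, Whitfield

By rank: Nakamura and Sorensen (Captain); then Harlow, Reyes and Pereira (Lieutenant); then Kowalski, Osei and Whitfield (Engineer).
Nakamura and Sorensen both have date of promotion to current rank Nov 7, 1996, so the next rule applies.
Nakamura and Sorensen are each paramedic-certified, so the next rule applies.
Among Nakamura and Sorensen, by date of academy graduation (earlier first): Nakamura (22 Jul 1995) before Sorensen (23 Apr 1999).
Among Harlow, Reyes and Pereira, by date of promotion to current rank (earlier first): Harlow and Reyes (Aug 23, 1999) before Pereira (Sep 21, 2009).
Harlow and Reyes are each not paramedic-certified, so the next rule applies.
Among Harlow and Reyes, by date of academy graduation (earlier first): Harlow (20 Jul 1992) before Reyes (26 Mar 1999).
Kowalski, Osei and Whitfield all have date of promotion to current rank Oct 21, 2003, so the next rule applies.
Among Kowalski, Osei and Whitfield, paramedic-certified before not paramedic-certified: Kowalski and Osei (paramedic-certified) before Whitfield (not paramedic-certified).
Among Kowalski and Osei, by date of academy graduation (earlier first): Kowalski (17 Feb 1995) before Osei (9 Jul 1995).
Full order: Nakamura, Sorensen, Harlow, Reyes, Pereira, Kowalski, Osei, Whitfield.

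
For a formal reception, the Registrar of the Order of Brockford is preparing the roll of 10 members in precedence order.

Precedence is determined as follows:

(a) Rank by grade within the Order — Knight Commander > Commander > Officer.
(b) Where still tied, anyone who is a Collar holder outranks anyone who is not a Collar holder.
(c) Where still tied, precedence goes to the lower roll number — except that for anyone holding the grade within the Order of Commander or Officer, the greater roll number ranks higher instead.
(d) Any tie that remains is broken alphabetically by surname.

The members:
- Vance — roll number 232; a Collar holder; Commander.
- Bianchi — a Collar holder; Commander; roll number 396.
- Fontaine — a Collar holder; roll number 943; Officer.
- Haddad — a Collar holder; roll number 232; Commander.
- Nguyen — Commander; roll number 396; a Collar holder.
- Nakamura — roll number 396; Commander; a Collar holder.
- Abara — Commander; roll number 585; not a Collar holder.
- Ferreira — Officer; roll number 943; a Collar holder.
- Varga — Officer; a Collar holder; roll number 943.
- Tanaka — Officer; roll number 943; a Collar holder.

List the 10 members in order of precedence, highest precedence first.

By grade within the Order: Bianchi, Nakamura, Nguyen, Haddad, Vance and Abara (Commander); then Ferreira, Fontaine, Tanaka and Varga (Officer).
Among Bianchi, Nakamura, Nguyen, Haddad, Vance and Abara, a Collar holder before not a Collar holder: Bianchi, Nakamura, Nguyen, Haddad and Vance (a Collar holder) before Abara (not a Collar holder).
Among Bianchi, Nakamura, Nguyen, Haddad and Vance, by roll number (higher first) (reversed rule for this group): Bianchi, Nakamura and Nguyen (396) before Haddad and Vance (232).
Among Bianchi, Nakamura and Nguyen, alphabetically by surname: Bianchi before Nakamura before Nguyen.
Among Haddad and Vance, alphabetically by surname: Haddad before Vance.
Ferreira, Fontaine, Tanaka and Varga are each a Collar holder, so the next rule applies.
Ferreira, Fontaine, Tanaka and Varga all have roll number 943, so the next rule applies.
Among Ferreira, Fontaine, Tanaka and Varga, alphabetically by surname: Ferreira before Fontaine before Tanaka before Varga.
Full order: Bianchi, Nakamura, Nguyen, Haddad, Vance, Abara, Ferreira, Fontaine, Tanaka, Varga.

Bianchi, Nakamura, Nguyen, Haddad, Vance, Abara, Ferreira, Fontaine, Tanaka, Varga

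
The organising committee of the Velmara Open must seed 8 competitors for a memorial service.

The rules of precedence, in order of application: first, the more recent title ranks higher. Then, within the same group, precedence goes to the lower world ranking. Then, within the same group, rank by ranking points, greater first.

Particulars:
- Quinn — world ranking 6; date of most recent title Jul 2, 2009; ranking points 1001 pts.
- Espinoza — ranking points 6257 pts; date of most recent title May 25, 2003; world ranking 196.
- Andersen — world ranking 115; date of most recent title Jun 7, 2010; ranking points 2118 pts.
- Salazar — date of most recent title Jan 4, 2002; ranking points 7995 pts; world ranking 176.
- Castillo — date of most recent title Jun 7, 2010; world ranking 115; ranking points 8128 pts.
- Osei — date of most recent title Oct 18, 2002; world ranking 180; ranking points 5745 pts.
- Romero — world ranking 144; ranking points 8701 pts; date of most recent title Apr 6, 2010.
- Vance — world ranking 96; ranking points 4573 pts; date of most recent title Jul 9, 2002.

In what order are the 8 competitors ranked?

By date of most recent title (later first): Castillo and Andersen (both Jun 7, 2010); then Romero (Apr 6, 2010); then Quinn (Jul 2, 2009); then Espinoza (May 25, 2003); then Osei (Oct 18, 2002); then Vance (Jul 9, 2002); then Salazar (Jan 4, 2002).
Castillo and Andersen both have world ranking 115, so the next rule applies.
Among Castillo and Andersen, by ranking points (higher first): Castillo (8128 pts) before Andersen (2118 pts).
Full order: Castillo, Andersen, Romero, Quinn, Espinoza, Osei, Vance, Salazar.

Castillo, Andersen, Romero, Quinn, Espinoza, Osei, Vance, Salazar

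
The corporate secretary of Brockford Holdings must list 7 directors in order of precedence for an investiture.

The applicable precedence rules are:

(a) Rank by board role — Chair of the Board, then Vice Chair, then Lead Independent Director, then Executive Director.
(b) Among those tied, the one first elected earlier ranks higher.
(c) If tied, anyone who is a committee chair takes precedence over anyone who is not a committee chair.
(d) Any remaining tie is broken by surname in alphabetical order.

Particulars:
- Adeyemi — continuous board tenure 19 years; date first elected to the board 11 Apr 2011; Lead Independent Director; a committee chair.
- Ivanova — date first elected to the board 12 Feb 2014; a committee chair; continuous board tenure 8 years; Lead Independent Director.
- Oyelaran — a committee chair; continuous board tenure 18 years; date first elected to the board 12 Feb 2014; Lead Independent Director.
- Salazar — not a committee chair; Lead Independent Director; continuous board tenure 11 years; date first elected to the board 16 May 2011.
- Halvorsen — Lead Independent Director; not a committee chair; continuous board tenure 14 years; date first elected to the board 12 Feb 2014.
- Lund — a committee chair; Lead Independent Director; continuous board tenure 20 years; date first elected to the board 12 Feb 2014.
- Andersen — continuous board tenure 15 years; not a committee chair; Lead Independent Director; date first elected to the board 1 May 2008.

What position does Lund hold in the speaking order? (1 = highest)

5

By board role: Andersen, Adeyemi, Salazar, Ivanova, Lund, Oyelaran and Halvorsen (Lead Independent Director).
Among Andersen, Adeyemi, Salazar, Ivanova, Lund, Oyelaran and Halvorsen, by date first elected to the board (earlier first): Andersen (1 May 2008) before Adeyemi (11 Apr 2011) before Salazar (16 May 2011) before Ivanova, Lund, Oyelaran and Halvorsen (12 Feb 2014).
Among Ivanova, Lund, Oyelaran and Halvorsen, a committee chair before not a committee chair: Ivanova, Lund and Oyelaran (a committee chair) before Halvorsen (not a committee chair).
Among Ivanova, Lund and Oyelaran, alphabetically by surname: Ivanova before Lund before Oyelaran.
Order: Andersen, Adeyemi, Salazar, Ivanova, Lund, Oyelaran, Halvorsen. So position 5.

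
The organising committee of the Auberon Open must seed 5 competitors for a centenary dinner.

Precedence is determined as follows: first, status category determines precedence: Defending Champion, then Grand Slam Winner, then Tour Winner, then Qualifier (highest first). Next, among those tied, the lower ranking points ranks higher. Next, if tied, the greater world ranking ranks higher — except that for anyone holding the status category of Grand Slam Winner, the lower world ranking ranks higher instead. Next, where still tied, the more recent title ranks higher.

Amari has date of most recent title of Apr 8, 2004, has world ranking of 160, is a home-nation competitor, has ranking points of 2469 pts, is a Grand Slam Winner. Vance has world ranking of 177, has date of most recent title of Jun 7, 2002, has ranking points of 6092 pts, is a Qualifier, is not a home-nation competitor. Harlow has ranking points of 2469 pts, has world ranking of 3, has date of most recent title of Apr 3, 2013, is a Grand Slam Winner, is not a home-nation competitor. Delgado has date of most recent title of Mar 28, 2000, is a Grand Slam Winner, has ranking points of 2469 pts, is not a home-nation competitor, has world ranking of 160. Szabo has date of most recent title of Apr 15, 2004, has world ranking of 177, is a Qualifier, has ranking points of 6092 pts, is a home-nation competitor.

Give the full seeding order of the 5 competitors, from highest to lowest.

By status category: Harlow, Amari and Delgado (Grand Slam Winner); then Szabo and Vance (Qualifier).
Harlow, Amari and Delgado all have ranking points 2469 pts, so the next rule applies.
Among Harlow, Amari and Delgado, by world ranking (lower first) (reversed rule for this group): Harlow (3) before Amari and Delgado (160).
Among Amari and Delgado, by date of most recent title (later first): Amari (Apr 8, 2004) before Delgado (Mar 28, 2000).
Szabo and Vance both have ranking points 6092 pts, so the next rule applies.
Szabo and Vance both have world ranking 177, so the next rule applies.
Among Szabo and Vance, by date of most recent title (later first): Szabo (Apr 15, 2004) before Vance (Jun 7, 2002).
Full order: Harlow, Amari, Delgado, Szabo, Vance.

Harlow, Amari, Delgado, Szabo, Vance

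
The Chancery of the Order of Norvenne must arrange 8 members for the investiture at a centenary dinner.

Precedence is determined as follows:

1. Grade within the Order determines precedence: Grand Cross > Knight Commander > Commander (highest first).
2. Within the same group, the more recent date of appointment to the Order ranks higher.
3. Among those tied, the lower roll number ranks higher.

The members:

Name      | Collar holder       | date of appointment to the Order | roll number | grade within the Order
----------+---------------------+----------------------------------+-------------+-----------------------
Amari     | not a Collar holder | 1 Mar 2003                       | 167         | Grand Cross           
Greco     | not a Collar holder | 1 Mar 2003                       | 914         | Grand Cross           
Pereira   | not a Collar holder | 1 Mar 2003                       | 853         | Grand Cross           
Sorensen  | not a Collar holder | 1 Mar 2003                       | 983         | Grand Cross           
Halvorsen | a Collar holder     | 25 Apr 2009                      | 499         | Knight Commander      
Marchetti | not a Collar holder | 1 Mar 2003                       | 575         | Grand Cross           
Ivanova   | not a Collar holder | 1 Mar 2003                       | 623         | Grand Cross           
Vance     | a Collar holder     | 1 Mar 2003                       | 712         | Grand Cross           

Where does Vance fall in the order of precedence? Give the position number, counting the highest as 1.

By grade within the Order: Amari, Marchetti, Ivanova, Vance, Pereira, Greco and Sorensen (Grand Cross); then Halvorsen (Knight Commander).
Amari, Marchetti, Ivanova, Vance, Pereira, Greco and Sorensen all have date of appointment to the Order 1 Mar 2003, so the next rule applies.
Among Amari, Marchetti, Ivanova, Vance, Pereira, Greco and Sorensen, by roll number (lower first): Amari (167) before Marchetti (575) before Ivanova (623) before Vance (712) before Pereira (853) before Greco (914) before Sorensen (983).
Order: Amari, Marchetti, Ivanova, Vance, Pereira, Greco, Sorensen, Halvorsen. So position 4.

4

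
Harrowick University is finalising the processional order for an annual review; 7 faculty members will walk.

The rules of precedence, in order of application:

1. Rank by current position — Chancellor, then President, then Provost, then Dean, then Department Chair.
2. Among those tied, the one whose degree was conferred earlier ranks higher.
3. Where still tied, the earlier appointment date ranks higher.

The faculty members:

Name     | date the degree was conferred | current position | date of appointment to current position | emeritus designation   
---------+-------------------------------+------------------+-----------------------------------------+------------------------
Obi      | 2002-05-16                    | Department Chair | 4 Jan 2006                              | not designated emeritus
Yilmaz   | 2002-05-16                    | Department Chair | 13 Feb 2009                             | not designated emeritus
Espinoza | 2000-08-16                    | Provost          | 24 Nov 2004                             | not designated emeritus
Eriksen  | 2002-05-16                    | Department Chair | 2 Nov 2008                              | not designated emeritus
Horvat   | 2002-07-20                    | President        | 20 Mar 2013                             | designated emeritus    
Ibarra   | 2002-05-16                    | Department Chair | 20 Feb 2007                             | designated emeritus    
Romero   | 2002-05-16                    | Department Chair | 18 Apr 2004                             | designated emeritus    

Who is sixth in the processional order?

By current position: Horvat (President); then Espinoza (Provost); then Romero, Obi, Ibarra, Eriksen and Yilmaz (Department Chair).
Romero, Obi, Ibarra, Eriksen and Yilmaz all have date the degree was conferred 2002-05-16, so the next rule applies.
Among Romero, Obi, Ibarra, Eriksen and Yilmaz, by date of appointment to current position (earlier first): Romero (18 Apr 2004) before Obi (4 Jan 2006) before Ibarra (20 Feb 2007) before Eriksen (2 Nov 2008) before Yilmaz (13 Feb 2009).
Order: Horvat, Espinoza, Romero, Obi, Ibarra, Eriksen, Yilmaz.

Eriksen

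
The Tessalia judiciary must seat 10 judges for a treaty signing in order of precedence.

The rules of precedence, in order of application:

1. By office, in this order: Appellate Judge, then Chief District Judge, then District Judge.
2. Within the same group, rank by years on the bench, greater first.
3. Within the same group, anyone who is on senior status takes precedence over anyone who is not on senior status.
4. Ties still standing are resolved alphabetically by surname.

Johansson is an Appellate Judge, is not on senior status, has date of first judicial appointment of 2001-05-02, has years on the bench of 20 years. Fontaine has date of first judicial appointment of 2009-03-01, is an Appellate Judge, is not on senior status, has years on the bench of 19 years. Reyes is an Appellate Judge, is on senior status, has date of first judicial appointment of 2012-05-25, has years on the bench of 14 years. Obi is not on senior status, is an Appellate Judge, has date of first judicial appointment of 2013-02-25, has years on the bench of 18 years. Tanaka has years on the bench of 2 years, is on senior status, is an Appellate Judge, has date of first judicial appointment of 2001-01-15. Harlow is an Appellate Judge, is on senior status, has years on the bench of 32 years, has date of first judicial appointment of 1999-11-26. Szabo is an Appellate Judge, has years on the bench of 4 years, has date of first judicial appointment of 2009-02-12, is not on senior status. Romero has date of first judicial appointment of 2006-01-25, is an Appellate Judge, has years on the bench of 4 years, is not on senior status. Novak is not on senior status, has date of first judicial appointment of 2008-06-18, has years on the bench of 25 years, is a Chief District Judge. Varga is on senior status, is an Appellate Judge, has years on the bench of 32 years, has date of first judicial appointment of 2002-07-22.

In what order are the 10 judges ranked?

By office: Harlow, Varga, Johansson, Fontaine, Obi, Reyes, Romero, Szabo and Tanaka (Appellate Judge); then Novak (Chief District Judge).
Among Harlow, Varga, Johansson, Fontaine, Obi, Reyes, Romero, Szabo and Tanaka, by years on the bench (higher first): Harlow and Varga (32 years) before Johansson (20 years) before Fontaine (19 years) before Obi (18 years) before Reyes (14 years) before Romero and Szabo (4 years) before Tanaka (2 years).
Harlow and Varga are each on senior status, so the next rule applies.
Among Harlow and Varga, alphabetically by surname: Harlow before Varga.
Romero and Szabo are each not on senior status, so the next rule applies.
Among Romero and Szabo, alphabetically by surname: Romero before Szabo.
Full order: Harlow, Varga, Johansson, Fontaine, Obi, Reyes, Romero, Szabo, Tanaka, Novak.

Harlow, Varga, Johansson, Fontaine, Obi, Reyes, Romero, Szabo, Tanaka, Novak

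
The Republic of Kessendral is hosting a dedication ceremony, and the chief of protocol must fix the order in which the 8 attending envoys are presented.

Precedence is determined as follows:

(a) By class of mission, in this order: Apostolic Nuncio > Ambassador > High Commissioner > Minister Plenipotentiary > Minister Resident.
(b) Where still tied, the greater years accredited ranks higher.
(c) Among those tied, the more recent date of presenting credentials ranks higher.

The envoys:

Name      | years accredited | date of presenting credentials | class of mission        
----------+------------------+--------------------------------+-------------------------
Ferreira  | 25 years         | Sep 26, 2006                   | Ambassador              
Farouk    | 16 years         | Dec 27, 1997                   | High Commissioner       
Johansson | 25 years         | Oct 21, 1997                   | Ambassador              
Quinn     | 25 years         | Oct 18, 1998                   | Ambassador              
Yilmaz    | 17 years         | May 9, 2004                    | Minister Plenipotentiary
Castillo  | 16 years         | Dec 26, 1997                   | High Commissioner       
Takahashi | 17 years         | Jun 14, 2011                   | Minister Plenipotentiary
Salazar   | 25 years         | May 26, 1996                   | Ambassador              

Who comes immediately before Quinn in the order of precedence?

Ferreira

By class of mission: Ferreira, Quinn, Johansson and Salazar (Ambassador); then Farouk and Castillo (High Commissioner); then Takahashi and Yilmaz (Minister Plenipotentiary).
Ferreira, Quinn, Johansson and Salazar all have years accredited 25 years, so the next rule applies.
Among Ferreira, Quinn, Johansson and Salazar, by date of presenting credentials (later first): Ferreira (Sep 26, 2006) before Quinn (Oct 18, 1998) before Johansson (Oct 21, 1997) before Salazar (May 26, 1996).
Farouk and Castillo both have years accredited 16 years, so the next rule applies.
Among Farouk and Castillo, by date of presenting credentials (later first): Farouk (Dec 27, 1997) before Castillo (Dec 26, 1997).
Takahashi and Yilmaz both have years accredited 17 years, so the next rule applies.
Among Takahashi and Yilmaz, by date of presenting credentials (later first): Takahashi (Jun 14, 2011) before Yilmaz (May 9, 2004).
Order: Ferreira, Quinn, Johansson, Salazar, Farouk, Castillo, Takahashi, Yilmaz.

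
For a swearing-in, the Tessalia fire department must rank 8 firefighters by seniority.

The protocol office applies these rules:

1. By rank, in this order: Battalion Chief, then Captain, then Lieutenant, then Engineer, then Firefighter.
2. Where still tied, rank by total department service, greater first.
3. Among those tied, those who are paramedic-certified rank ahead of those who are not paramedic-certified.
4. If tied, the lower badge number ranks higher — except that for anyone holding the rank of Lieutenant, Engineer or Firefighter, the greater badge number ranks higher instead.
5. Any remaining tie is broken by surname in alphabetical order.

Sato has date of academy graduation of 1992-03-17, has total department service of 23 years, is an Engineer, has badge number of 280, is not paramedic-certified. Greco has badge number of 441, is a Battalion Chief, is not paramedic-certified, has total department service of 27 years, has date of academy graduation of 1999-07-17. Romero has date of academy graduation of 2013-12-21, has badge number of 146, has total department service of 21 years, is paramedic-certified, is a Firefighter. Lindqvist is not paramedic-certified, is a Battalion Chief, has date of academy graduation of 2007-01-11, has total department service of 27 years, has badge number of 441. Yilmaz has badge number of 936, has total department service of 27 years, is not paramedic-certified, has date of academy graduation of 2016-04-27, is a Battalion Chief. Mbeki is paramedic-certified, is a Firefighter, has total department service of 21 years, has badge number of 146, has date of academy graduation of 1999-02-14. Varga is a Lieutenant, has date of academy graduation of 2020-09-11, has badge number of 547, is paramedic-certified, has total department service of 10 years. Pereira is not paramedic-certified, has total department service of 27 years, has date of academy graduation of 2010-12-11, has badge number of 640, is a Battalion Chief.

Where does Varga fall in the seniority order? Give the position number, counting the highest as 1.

5

By rank: Greco, Lindqvist, Pereira and Yilmaz (Battalion Chief); then Varga (Lieutenant); then Sato (Engineer); then Mbeki and Romero (Firefighter).
Greco, Lindqvist, Pereira and Yilmaz all have total department service 27 years, so the next rule applies.
Greco, Lindqvist, Pereira and Yilmaz are each not paramedic-certified, so the next rule applies.
Among Greco, Lindqvist, Pereira and Yilmaz, by badge number (lower first): Greco and Lindqvist (441) before Pereira (640) before Yilmaz (936).
Among Greco and Lindqvist, alphabetically by surname: Greco before Lindqvist.
Mbeki and Romero both have total department service 21 years, so the next rule applies.
Mbeki and Romero are each paramedic-certified, so the next rule applies.
Mbeki and Romero both have badge number 146, so the next rule applies.
Among Mbeki and Romero, alphabetically by surname: Mbeki before Romero.
Order: Greco, Lindqvist, Pereira, Yilmaz, Varga, Sato, Mbeki, Romero. So position 5.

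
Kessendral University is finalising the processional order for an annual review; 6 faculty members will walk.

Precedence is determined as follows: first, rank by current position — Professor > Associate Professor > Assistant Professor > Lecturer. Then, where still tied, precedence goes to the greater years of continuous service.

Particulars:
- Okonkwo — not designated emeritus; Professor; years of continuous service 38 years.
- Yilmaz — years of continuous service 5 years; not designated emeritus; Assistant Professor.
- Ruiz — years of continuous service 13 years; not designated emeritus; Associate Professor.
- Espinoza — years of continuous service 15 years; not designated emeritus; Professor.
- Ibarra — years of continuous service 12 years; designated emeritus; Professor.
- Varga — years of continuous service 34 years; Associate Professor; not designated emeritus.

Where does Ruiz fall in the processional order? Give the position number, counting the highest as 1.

By current position: Okonkwo, Espinoza and Ibarra (Professor); then Varga and Ruiz (Associate Professor); then Yilmaz (Assistant Professor).
Among Okonkwo, Espinoza and Ibarra, by years of continuous service (higher first): Okonkwo (38 years) before Espinoza (15 years) before Ibarra (12 years).
Among Varga and Ruiz, by years of continuous service (higher first): Varga (34 years) before Ruiz (13 years).
Order: Okonkwo, Espinoza, Ibarra, Varga, Ruiz, Yilmaz. So position 5.

5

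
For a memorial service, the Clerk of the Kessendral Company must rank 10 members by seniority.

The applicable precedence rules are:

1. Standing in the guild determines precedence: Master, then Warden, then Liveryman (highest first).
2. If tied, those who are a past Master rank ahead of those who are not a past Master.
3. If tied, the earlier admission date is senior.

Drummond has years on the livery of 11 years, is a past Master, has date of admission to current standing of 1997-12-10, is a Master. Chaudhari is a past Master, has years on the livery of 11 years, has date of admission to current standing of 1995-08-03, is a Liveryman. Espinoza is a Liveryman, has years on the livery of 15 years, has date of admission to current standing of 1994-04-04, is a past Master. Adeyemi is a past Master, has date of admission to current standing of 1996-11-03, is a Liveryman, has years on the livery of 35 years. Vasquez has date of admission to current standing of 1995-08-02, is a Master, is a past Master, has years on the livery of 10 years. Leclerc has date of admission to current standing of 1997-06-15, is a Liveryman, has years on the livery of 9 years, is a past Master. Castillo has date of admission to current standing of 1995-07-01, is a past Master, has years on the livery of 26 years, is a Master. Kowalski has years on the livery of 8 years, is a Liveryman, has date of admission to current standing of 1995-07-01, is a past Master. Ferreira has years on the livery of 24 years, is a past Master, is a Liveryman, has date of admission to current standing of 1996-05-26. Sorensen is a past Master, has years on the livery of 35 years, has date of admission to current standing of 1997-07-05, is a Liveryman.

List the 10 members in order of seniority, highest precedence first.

By standing in the guild: Castillo, Vasquez and Drummond (Master); then Espinoza, Kowalski, Chaudhari, Ferreira, Adeyemi, Leclerc and Sorensen (Liveryman).
Castillo, Vasquez and Drummond are each a past Master, so the next rule applies.
Among Castillo, Vasquez and Drummond, by date of admission to current standing (earlier first): Castillo (1995-07-01) before Vasquez (1995-08-02) before Drummond (1997-12-10).
Espinoza, Kowalski, Chaudhari, Ferreira, Adeyemi, Leclerc and Sorensen are each a past Master, so the next rule applies.
Among Espinoza, Kowalski, Chaudhari, Ferreira, Adeyemi, Leclerc and Sorensen, by date of admission to current standing (earlier first): Espinoza (1994-04-04) before Kowalski (1995-07-01) before Chaudhari (1995-08-03) before Ferreira (1996-05-26) before Adeyemi (1996-11-03) before Leclerc (1997-06-15) before Sorensen (1997-07-05).
Full order: Castillo, Vasquez, Drummond, Espinoza, Kowalski, Chaudhari, Ferreira, Adeyemi, Leclerc, Sorensen.

Castillo, Vasquez, Drummond, Espinoza, Kowalski, Chaudhari, Ferreira, Adeyemi, Leclerc, Sorensen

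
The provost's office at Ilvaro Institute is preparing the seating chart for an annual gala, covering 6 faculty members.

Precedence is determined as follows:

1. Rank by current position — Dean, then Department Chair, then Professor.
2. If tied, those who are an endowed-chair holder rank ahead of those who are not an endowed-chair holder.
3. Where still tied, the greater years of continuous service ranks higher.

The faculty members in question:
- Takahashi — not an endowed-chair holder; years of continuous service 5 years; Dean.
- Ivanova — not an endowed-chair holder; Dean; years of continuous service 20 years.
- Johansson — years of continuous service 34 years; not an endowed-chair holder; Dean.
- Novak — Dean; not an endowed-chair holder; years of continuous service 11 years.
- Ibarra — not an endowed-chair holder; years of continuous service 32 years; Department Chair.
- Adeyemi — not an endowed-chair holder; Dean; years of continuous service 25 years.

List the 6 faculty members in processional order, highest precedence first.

Johansson, Adeyemi, Ivanova, Novak, Takahashi, Ibarra

By current position: Johansson, Adeyemi, Ivanova, Novak and Takahashi (Dean); then Ibarra (Department Chair).
Johansson, Adeyemi, Ivanova, Novak and Takahashi are each not an endowed-chair holder, so the next rule applies.
Among Johansson, Adeyemi, Ivanova, Novak and Takahashi, by years of continuous service (higher first): Johansson (34 years) before Adeyemi (25 years) before Ivanova (20 years) before Novak (11 years) before Takahashi (5 years).
Full order: Johansson, Adeyemi, Ivanova, Novak, Takahashi, Ibarra.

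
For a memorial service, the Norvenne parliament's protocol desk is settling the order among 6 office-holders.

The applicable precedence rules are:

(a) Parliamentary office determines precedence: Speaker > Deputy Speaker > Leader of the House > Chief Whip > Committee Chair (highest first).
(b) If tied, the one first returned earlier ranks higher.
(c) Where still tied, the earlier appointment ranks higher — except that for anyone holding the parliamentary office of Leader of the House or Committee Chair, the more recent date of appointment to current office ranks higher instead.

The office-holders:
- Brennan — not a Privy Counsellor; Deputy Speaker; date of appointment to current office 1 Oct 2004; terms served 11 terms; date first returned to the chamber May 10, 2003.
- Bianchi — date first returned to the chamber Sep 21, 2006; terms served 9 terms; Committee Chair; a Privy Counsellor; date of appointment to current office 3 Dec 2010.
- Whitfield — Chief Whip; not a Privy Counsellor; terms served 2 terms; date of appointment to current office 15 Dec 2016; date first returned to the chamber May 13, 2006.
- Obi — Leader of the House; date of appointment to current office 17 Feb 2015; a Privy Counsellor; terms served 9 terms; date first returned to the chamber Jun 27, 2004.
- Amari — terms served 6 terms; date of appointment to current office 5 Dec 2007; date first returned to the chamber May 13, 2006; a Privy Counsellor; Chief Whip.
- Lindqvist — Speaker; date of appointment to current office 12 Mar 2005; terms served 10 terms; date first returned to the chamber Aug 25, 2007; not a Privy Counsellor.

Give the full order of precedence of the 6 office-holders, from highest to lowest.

Lindqvist, Brennan, Obi, Amari, Whitfield, Bianchi

By parliamentary office: Lindqvist (Speaker); then Brennan (Deputy Speaker); then Obi (Leader of the House); then Amari and Whitfield (Chief Whip); then Bianchi (Committee Chair).
Amari and Whitfield both have date first returned to the chamber May 13, 2006, so the next rule applies.
Among Amari and Whitfield, by date of appointment to current office (earlier first): Amari (5 Dec 2007) before Whitfield (15 Dec 2016).
Full order: Lindqvist, Brennan, Obi, Amari, Whitfield, Bianchi.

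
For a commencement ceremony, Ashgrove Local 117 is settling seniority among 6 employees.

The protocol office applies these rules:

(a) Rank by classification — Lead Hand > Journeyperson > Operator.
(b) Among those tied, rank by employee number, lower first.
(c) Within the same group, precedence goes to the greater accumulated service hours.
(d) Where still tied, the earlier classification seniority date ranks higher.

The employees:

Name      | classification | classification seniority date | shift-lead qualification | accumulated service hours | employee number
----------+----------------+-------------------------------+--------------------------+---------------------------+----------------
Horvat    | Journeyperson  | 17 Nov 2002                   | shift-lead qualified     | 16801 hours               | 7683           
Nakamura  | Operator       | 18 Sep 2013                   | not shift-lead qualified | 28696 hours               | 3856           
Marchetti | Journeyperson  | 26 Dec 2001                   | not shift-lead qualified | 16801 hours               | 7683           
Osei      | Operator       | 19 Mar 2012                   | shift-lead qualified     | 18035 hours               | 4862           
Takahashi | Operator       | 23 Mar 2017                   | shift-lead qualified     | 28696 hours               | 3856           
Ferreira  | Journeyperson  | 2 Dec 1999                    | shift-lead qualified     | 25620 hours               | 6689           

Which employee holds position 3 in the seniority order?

Horvat

By classification: Ferreira, Marchetti and Horvat (Journeyperson); then Nakamura, Takahashi and Osei (Operator).
Among Ferreira, Marchetti and Horvat, by employee number (lower first): Ferreira (6689) before Marchetti and Horvat (7683).
Marchetti and Horvat both have accumulated service hours 16801 hours, so the next rule applies.
Among Marchetti and Horvat, by classification seniority date (earlier first): Marchetti (26 Dec 2001) before Horvat (17 Nov 2002).
Among Nakamura, Takahashi and Osei, by employee number (lower first): Nakamura and Takahashi (3856) before Osei (4862).
Nakamura and Takahashi both have accumulated service hours 28696 hours, so the next rule applies.
Among Nakamura and Takahashi, by classification seniority date (earlier first): Nakamura (18 Sep 2013) before Takahashi (23 Mar 2017).
Order: Ferreira, Marchetti, Horvat, Nakamura, Takahashi, Osei.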